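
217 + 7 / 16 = 3479 / 16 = 217.44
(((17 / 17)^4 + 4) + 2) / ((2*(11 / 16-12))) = -0.31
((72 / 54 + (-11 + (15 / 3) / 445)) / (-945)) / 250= 1289 / 31539375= 0.00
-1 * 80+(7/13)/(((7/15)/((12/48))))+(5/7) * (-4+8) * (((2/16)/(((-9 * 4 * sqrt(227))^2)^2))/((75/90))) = -209268107254067/2625317630208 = -79.71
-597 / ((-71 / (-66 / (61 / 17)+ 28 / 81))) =-17745626 / 116937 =-151.75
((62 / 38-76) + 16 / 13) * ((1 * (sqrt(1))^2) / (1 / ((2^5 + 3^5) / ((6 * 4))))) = -4967875 / 5928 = -838.04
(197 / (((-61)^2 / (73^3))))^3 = 450095239486550378816549 / 51520374361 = 8736257161734.92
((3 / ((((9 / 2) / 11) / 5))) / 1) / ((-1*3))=-110 / 9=-12.22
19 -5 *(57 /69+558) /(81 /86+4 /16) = -2325.34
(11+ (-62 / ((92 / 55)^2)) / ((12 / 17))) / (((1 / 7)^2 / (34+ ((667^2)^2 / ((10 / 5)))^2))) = -1987807128734144792718296706823 / 203136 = -9785597475258668048589599.00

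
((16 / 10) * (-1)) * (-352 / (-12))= -704 / 15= -46.93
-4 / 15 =-0.27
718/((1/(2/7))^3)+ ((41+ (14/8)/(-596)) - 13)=36587231/817712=44.74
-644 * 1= -644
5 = 5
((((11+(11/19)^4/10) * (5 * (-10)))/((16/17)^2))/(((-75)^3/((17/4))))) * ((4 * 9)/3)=7833478807/104256800000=0.08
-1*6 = -6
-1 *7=-7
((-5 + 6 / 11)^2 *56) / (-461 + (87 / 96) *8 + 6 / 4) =-537824 / 218889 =-2.46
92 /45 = 2.04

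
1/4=0.25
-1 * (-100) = 100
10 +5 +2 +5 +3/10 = 223/10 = 22.30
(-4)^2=16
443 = 443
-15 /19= -0.79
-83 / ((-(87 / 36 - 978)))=-996 / 11707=-0.09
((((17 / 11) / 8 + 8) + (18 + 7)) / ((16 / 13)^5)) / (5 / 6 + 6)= 3253640559 / 1891631104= 1.72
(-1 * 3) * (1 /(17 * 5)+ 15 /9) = -5.04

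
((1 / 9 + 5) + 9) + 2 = 145 / 9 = 16.11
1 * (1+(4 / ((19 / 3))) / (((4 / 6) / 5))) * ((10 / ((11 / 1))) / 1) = 1090 / 209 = 5.22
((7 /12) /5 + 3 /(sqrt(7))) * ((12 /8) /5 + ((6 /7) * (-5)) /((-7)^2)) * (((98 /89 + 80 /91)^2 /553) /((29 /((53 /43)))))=828175865319 /110820592322207950 + 14907165575742 * sqrt(7) /543020902378818955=0.00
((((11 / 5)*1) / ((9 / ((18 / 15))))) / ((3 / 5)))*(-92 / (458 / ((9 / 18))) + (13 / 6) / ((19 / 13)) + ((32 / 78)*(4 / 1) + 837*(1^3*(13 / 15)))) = 1510732399 / 4242225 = 356.12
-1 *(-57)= 57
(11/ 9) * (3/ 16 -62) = -10879/ 144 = -75.55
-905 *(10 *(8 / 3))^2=-5792000 / 9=-643555.56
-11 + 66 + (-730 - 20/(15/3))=-679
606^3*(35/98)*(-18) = -1430646531.43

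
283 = 283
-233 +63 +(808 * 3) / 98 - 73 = -10695 / 49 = -218.27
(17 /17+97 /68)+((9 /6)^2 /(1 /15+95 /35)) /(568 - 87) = 23190645 /9550736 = 2.43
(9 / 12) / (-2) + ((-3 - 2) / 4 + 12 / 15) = -33 / 40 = -0.82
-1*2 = -2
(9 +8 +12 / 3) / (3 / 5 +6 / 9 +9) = 45 / 22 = 2.05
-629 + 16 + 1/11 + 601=-131/11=-11.91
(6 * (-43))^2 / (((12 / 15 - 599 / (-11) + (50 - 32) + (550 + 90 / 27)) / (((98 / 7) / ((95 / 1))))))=30752568 / 1964353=15.66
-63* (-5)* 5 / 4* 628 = 247275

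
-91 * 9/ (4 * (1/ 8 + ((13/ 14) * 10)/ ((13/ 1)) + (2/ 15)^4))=-580466250/ 2380271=-243.87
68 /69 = 0.99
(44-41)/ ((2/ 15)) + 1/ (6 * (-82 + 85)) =203/ 9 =22.56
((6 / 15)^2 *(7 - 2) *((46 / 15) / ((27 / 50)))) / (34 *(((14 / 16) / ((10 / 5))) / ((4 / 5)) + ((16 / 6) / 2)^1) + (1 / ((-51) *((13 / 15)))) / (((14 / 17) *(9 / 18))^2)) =7501312 / 105329943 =0.07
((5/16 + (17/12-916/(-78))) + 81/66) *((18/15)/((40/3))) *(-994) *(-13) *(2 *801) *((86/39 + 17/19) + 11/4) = 696479634398583/4347200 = 160213386.64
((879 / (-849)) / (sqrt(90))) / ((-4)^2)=-293 * sqrt(10) / 135840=-0.01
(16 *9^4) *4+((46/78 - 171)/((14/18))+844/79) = 3017191558/7189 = 419695.58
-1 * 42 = -42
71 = 71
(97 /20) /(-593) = -97 /11860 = -0.01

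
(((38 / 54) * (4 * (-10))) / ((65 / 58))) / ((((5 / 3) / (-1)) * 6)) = 4408 / 1755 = 2.51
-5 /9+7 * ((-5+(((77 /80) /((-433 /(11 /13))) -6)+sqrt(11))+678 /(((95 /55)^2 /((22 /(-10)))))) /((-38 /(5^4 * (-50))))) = -16353208645173005 /5559740784+109375 * sqrt(11) /19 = -2922269.29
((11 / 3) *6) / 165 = 2 / 15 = 0.13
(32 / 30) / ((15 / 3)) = 16 / 75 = 0.21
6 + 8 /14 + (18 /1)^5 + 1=13227029 /7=1889575.57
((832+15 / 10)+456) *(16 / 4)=5158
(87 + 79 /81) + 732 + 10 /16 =531749 /648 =820.60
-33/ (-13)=33/ 13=2.54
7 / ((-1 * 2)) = -7 / 2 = -3.50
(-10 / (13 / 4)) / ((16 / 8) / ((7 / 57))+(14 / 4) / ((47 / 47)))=-0.16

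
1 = 1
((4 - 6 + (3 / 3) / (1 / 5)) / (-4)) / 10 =-3 / 40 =-0.08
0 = 0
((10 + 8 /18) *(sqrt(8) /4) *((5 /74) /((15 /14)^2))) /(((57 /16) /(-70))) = -1031744 *sqrt(2) /170829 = -8.54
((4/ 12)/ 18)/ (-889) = -1/ 48006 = -0.00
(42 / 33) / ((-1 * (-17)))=14 / 187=0.07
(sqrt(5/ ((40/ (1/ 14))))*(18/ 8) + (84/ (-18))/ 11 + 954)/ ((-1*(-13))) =9*sqrt(7)/ 1456 + 31468/ 429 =73.37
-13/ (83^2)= -13/ 6889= -0.00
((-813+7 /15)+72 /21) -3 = -85271 /105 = -812.10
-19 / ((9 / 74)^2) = -104044 / 81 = -1284.49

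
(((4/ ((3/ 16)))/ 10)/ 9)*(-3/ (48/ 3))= -2/ 45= -0.04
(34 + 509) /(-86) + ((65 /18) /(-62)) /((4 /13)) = -1248311 /191952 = -6.50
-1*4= -4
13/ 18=0.72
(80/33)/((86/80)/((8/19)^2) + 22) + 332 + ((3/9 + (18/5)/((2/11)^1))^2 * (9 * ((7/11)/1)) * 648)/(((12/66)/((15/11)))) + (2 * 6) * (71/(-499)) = 66741685028273056/5915193405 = 11283094.31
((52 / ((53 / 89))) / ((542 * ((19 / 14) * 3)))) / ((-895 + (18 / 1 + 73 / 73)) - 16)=-0.00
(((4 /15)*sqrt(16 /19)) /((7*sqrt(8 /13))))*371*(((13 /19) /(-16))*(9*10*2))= -2067*sqrt(494) /361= -127.26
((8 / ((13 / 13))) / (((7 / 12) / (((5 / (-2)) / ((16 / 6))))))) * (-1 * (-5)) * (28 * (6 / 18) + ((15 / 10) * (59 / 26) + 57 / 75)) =-157917 / 182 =-867.68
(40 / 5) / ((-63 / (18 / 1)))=-16 / 7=-2.29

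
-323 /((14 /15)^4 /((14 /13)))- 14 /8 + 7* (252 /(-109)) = -1852084217 /3888248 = -476.33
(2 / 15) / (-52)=-0.00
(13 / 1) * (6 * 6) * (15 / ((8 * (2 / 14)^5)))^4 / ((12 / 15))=2363097836570215417115625 / 4096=576928182756400248319.24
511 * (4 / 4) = 511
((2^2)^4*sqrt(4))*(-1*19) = -9728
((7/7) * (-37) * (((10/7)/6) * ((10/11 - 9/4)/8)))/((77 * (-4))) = -10915/2276736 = -0.00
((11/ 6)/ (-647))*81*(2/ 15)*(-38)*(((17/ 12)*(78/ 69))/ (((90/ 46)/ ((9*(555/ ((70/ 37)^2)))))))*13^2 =3558548965257/ 15851500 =224492.88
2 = 2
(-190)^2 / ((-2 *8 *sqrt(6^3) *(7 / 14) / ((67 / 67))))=-9025 *sqrt(6) / 72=-307.04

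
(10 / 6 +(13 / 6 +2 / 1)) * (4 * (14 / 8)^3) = 12005 / 96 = 125.05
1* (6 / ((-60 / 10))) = -1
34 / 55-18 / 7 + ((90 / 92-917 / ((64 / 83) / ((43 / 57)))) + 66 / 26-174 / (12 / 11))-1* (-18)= -1037.08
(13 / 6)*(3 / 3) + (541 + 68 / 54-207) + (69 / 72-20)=68771 / 216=318.38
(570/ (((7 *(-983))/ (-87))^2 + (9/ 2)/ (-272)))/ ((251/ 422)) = 990432109440/ 6465090197213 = 0.15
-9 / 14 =-0.64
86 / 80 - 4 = -117 / 40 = -2.92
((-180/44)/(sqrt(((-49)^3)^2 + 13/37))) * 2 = -9 * sqrt(757948887146)/112668077819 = -0.00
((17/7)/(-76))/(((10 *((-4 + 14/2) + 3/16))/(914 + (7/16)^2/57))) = -13337137/14555520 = -0.92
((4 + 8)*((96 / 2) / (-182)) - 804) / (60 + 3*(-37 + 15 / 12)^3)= 1566976 / 265986357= 0.01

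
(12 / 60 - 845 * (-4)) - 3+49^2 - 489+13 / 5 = 26459 / 5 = 5291.80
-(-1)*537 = 537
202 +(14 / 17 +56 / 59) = 204384 / 1003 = 203.77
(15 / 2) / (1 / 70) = 525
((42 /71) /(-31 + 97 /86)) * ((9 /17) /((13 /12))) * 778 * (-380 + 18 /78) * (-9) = -1926454210272 /74861761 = -25733.49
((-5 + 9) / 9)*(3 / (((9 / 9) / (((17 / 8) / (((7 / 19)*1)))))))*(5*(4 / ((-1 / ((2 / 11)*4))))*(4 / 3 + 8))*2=-206720 / 99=-2088.08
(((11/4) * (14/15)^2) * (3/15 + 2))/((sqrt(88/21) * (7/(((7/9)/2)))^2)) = 539 * sqrt(462)/1458000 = 0.01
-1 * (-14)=14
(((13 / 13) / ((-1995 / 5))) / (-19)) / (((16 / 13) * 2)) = 13 / 242592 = 0.00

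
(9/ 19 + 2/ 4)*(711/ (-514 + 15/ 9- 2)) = -78921/ 58634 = -1.35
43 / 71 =0.61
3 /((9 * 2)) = 1 /6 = 0.17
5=5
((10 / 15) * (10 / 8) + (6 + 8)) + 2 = 101 / 6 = 16.83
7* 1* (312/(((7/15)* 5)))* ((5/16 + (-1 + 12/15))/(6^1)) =351/20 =17.55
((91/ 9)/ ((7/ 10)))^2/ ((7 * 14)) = 8450/ 3969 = 2.13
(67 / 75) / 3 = 67 / 225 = 0.30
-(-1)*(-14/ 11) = -14/ 11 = -1.27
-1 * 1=-1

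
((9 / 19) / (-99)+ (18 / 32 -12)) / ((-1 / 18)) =344367 / 1672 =205.96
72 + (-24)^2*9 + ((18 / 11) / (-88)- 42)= 2523567 / 484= 5213.98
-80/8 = -10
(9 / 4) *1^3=9 / 4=2.25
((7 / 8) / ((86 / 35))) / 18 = 245 / 12384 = 0.02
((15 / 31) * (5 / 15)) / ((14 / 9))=45 / 434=0.10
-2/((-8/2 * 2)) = 1/4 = 0.25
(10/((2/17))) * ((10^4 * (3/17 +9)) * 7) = 54600000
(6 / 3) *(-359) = -718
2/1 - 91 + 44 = -45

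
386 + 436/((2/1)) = 604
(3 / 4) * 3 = 2.25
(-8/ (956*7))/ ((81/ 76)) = -0.00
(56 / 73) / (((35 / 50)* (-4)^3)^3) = -125 / 14651392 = -0.00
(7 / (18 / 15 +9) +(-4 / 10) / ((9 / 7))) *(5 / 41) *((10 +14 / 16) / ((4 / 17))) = 203 / 96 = 2.11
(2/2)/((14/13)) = 13/14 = 0.93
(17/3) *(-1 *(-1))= 17/3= 5.67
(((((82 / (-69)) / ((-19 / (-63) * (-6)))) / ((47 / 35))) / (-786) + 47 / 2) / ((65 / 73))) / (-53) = -13846852576 / 27807444015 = -0.50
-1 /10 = -0.10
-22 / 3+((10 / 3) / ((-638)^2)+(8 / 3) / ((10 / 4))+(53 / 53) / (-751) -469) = -1089635195893 / 2292675330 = -475.27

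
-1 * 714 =-714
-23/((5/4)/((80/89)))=-1472/89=-16.54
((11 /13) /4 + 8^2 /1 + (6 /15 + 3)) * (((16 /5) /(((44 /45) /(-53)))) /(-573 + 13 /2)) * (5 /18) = 931687 /162019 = 5.75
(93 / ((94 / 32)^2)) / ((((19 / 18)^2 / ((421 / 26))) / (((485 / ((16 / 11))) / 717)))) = 180473404320 / 2477674043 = 72.84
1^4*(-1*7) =-7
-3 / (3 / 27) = -27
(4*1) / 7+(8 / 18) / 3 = 136 / 189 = 0.72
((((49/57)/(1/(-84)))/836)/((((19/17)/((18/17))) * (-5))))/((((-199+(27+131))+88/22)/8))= -49392/13958065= -0.00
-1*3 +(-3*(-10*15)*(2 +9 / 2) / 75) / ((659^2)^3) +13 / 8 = -900959300311510139 / 655243127499280328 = -1.37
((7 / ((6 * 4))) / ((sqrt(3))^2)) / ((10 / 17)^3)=34391 / 72000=0.48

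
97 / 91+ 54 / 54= 188 / 91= 2.07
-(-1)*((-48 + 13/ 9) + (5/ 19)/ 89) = -708484/ 15219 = -46.55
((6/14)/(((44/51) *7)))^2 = 23409/4648336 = 0.01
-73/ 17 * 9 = -657/ 17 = -38.65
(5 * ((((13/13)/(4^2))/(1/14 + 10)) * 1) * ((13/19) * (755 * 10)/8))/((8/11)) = 18893875/685824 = 27.55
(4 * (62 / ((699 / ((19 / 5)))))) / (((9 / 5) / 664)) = 3128768 / 6291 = 497.34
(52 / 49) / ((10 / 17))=442 / 245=1.80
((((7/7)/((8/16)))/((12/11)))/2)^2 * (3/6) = 121/288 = 0.42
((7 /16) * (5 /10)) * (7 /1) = 49 /32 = 1.53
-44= -44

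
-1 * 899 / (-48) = 899 / 48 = 18.73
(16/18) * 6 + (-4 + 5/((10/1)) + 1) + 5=47/6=7.83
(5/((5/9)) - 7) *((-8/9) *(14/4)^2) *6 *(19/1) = -7448/3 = -2482.67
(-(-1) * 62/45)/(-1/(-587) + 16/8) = 36394/52875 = 0.69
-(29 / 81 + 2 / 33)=-373 / 891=-0.42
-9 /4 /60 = -3 /80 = -0.04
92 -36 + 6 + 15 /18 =377 /6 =62.83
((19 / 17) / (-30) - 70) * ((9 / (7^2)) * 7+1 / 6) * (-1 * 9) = 2178859 / 2380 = 915.49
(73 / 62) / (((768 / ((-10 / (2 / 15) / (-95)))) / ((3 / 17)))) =0.00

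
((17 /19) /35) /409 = 17 /271985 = 0.00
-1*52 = -52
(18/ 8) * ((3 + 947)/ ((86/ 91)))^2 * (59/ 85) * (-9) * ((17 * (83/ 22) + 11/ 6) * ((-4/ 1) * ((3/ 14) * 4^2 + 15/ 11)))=68312869841545875/ 3803393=17961033698.48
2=2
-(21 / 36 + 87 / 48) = -115 / 48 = -2.40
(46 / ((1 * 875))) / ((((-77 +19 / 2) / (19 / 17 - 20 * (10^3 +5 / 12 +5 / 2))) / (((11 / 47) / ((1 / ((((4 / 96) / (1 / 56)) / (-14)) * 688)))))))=-356106397504 / 849436875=-419.23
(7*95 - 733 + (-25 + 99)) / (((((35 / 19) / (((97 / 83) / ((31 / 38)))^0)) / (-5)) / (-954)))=108756 / 7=15536.57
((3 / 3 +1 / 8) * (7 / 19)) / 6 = 21 / 304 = 0.07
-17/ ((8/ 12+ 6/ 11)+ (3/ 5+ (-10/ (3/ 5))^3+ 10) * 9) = 935/ 2286353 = 0.00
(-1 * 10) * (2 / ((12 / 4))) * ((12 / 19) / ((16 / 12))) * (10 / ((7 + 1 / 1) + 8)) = -75 / 38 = -1.97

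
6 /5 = 1.20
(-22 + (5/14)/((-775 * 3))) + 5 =-110671/6510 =-17.00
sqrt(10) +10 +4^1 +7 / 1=sqrt(10) +21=24.16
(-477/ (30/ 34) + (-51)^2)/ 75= 3434/ 125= 27.47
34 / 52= 17 / 26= 0.65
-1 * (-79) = 79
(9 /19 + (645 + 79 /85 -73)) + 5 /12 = 11120627 /19380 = 573.82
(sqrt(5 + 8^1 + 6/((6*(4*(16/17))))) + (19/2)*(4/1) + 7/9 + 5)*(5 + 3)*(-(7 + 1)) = -25216/9 - 8*sqrt(849) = -3034.88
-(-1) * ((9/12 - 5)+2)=-9/4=-2.25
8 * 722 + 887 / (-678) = 3915241 / 678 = 5774.69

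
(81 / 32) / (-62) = -81 / 1984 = -0.04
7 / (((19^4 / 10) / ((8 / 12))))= 140 / 390963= 0.00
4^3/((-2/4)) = -128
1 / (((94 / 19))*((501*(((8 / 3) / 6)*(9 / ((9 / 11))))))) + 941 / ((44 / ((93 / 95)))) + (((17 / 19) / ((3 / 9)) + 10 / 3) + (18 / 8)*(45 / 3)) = 1086337327 / 17895720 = 60.70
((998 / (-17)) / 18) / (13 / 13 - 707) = 499 / 108018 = 0.00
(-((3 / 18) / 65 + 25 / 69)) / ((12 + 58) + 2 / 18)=-9819 / 1886690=-0.01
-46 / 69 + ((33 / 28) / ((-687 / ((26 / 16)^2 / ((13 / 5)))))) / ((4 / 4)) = -822881 / 1231104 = -0.67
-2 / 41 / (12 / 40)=-20 / 123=-0.16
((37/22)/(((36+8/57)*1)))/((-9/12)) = -703/11330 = -0.06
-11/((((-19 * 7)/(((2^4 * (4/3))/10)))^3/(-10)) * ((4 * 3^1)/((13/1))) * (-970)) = 1171456/2310583613625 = 0.00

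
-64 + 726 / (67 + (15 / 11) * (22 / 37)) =-133714 / 2509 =-53.29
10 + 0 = 10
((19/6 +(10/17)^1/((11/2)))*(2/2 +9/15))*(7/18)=51422/25245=2.04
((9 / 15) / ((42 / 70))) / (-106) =-1 / 106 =-0.01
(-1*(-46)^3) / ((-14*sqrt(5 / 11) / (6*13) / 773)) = -2934388392*sqrt(55) / 35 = -621771621.52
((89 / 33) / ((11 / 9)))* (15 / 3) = 1335 / 121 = 11.03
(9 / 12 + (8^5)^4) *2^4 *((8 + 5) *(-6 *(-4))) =5755384150997380107936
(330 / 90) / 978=11 / 2934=0.00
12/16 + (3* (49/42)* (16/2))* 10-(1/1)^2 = 1119/4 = 279.75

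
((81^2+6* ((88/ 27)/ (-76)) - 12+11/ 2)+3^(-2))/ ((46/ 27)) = 6724767/ 1748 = 3847.12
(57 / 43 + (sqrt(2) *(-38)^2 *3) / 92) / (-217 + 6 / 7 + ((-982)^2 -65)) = 399 / 290176900 + 7581 *sqrt(2) / 155210900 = 0.00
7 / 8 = 0.88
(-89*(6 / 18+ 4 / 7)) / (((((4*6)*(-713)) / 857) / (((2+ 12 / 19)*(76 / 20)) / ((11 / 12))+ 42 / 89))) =10079177 / 219604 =45.90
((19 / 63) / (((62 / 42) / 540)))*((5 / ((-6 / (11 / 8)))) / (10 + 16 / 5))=-2375 / 248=-9.58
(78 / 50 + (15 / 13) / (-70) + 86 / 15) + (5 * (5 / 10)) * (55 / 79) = 4861933 / 539175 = 9.02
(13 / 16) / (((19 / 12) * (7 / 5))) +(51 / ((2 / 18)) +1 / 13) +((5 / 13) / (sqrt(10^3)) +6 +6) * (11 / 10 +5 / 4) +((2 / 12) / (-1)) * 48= 47 * sqrt(10) / 5200 +16586071 / 34580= 479.67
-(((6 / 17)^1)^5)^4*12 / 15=-14624633760251904 / 20321157033237862612008005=-0.00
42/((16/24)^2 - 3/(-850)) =321300/3427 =93.76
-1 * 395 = -395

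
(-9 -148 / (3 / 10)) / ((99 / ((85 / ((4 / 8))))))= -862.59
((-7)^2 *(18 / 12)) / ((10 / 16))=588 / 5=117.60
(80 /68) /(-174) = -0.01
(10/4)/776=5/1552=0.00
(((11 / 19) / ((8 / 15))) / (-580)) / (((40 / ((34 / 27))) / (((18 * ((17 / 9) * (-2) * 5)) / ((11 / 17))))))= 4913 / 158688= 0.03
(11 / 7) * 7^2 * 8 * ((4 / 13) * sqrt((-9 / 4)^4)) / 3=4158 / 13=319.85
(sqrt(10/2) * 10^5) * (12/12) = 223606.80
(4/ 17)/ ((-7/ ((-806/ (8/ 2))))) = 806/ 119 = 6.77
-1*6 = -6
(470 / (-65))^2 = 8836 / 169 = 52.28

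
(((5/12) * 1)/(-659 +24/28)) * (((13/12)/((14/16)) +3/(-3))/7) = -25/1160964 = -0.00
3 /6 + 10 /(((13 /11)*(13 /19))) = 4349 /338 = 12.87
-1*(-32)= 32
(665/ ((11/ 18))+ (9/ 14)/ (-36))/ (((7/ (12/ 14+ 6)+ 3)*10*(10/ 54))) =54295029/ 371525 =146.14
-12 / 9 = -4 / 3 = -1.33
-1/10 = -0.10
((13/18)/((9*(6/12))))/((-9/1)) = -13/729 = -0.02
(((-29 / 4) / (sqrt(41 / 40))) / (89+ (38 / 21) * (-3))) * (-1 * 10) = 0.86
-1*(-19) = 19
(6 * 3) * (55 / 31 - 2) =-126 / 31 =-4.06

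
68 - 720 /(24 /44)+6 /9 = -3754 /3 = -1251.33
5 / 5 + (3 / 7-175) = -1215 / 7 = -173.57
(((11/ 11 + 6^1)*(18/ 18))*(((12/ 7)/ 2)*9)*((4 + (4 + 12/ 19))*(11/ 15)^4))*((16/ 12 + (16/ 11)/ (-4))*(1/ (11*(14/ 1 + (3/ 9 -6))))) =1270016/ 890625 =1.43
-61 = -61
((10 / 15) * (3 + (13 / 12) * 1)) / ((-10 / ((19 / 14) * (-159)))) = 58.74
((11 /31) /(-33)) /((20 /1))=-1 /1860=-0.00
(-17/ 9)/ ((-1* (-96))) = -0.02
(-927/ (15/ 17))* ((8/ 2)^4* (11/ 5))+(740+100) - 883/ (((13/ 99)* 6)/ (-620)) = 33798426/ 325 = 103995.16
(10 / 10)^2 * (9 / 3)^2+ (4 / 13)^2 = 1537 / 169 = 9.09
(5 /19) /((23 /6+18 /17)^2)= 52020 /4731019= 0.01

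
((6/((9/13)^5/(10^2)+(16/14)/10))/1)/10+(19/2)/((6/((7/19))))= 2082134201/361401396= 5.76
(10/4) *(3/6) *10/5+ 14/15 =103/30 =3.43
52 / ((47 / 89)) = 4628 / 47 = 98.47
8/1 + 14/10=47/5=9.40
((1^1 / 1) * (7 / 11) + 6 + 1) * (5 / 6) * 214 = 1361.82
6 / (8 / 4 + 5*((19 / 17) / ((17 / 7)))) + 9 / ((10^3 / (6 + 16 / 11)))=908697 / 621500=1.46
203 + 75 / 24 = 1649 / 8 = 206.12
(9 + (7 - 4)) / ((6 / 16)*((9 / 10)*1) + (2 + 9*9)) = 960 / 6667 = 0.14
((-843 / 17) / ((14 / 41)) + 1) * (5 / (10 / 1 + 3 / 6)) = -171625 / 2499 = -68.68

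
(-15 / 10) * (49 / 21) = -7 / 2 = -3.50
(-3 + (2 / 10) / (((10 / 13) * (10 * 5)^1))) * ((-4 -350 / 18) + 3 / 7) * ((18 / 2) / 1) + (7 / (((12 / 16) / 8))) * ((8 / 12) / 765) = 299009731 / 481950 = 620.42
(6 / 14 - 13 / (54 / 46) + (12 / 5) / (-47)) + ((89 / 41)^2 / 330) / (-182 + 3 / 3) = -3180139953377 / 297302550930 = -10.70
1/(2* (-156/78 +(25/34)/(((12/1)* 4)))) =-816/3239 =-0.25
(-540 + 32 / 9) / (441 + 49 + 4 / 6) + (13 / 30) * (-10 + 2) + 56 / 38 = -323689 / 104880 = -3.09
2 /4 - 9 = -17 /2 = -8.50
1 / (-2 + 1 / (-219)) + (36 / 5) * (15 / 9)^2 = 8561 / 439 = 19.50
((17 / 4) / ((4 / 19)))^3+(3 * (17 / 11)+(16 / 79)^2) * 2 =2316050236361 / 281194496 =8236.47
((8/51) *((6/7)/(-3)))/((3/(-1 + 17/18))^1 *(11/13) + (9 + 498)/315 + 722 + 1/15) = -130/1966577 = -0.00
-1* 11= -11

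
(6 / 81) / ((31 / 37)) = 74 / 837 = 0.09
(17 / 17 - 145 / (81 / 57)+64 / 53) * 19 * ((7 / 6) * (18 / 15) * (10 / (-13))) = 37999696 / 18603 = 2042.66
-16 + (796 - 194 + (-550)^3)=-166374414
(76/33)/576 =19/4752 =0.00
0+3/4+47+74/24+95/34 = 2735/51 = 53.63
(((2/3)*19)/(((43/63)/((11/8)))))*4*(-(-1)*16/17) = 70224/731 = 96.07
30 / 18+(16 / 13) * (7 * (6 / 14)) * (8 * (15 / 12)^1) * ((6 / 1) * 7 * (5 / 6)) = 50465 / 39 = 1293.97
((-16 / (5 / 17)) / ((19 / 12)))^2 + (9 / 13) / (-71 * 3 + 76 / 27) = 31438969173 / 26632775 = 1180.46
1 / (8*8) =1 / 64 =0.02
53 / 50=1.06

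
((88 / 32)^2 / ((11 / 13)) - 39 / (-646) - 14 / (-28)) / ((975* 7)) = 9817 / 7054320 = 0.00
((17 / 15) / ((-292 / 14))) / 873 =-119 / 1911870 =-0.00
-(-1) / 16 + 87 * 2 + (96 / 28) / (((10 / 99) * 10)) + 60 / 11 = 5633669 / 30800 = 182.91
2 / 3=0.67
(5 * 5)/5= 5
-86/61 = -1.41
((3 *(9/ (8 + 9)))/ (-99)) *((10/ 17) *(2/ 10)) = -6/ 3179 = -0.00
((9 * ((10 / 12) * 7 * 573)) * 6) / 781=180495 / 781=231.11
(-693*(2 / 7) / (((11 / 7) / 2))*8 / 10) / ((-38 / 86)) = 43344 / 95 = 456.25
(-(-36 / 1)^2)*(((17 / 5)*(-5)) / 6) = 3672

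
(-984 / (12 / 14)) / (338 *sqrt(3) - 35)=-388024 *sqrt(3) / 341507 - 40180 / 341507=-2.09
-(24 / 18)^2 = -16 / 9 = -1.78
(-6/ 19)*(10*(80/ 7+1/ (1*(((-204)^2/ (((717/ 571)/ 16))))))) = -50693845165/ 1404641728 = -36.09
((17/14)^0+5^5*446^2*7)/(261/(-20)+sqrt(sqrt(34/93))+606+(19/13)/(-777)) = 7328784.08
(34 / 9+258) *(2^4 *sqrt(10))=37696 *sqrt(10) / 9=13245.02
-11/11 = -1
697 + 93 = 790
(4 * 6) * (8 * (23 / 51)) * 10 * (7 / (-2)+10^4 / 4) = 36748480 / 17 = 2161675.29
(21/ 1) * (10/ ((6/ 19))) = 665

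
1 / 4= 0.25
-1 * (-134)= 134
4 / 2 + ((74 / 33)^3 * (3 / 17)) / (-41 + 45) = 508592 / 203643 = 2.50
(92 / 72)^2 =529 / 324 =1.63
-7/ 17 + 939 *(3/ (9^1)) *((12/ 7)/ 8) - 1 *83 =-3889/ 238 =-16.34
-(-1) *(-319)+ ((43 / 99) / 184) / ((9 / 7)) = -52297835 / 163944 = -319.00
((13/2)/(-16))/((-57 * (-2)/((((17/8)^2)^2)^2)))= -90684846733/61203283968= -1.48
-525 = -525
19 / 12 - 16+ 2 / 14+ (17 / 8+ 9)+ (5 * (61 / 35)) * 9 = 12647 / 168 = 75.28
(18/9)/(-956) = -1/478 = -0.00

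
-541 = -541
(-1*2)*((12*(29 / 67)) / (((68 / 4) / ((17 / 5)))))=-696 / 335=-2.08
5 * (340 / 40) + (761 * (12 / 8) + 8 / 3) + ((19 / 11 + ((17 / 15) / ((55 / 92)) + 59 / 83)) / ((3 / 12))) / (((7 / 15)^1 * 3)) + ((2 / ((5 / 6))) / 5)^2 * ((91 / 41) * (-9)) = 1194.45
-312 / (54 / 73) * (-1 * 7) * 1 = 26572 / 9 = 2952.44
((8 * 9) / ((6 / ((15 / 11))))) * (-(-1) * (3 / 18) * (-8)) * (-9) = 2160 / 11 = 196.36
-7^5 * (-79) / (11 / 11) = 1327753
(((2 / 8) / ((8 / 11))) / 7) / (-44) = -1 / 896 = -0.00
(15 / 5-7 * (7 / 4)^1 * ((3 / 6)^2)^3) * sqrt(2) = 3.97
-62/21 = -2.95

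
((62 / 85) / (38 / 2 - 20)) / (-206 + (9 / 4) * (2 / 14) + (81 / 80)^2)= 555520 / 155864041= 0.00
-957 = -957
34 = 34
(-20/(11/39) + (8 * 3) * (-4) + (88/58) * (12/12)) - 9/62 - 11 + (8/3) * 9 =-3016877/19778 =-152.54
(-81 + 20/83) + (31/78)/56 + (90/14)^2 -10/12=-40.26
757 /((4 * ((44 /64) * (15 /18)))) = 18168 /55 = 330.33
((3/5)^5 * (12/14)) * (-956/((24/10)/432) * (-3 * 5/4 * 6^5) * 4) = 1337788229.92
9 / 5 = 1.80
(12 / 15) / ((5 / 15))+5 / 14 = 193 / 70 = 2.76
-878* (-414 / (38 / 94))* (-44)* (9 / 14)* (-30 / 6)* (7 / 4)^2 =14799122415 / 38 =389450589.87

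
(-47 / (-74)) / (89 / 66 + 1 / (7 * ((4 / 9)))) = 0.38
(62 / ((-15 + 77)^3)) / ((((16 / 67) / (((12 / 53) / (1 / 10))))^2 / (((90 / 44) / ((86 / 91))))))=4136052375 / 81717720128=0.05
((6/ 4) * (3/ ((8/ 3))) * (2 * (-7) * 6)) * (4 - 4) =0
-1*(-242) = 242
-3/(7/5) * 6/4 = -45/14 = -3.21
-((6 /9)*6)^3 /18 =-32 /9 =-3.56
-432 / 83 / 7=-432 / 581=-0.74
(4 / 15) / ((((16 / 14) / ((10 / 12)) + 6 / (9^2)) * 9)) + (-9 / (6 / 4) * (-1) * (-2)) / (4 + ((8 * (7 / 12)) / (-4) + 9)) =-48182 / 48493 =-0.99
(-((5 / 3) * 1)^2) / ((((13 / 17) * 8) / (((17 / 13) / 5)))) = -1445 / 12168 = -0.12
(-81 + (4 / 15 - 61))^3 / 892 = -2402314094 / 752625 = -3191.91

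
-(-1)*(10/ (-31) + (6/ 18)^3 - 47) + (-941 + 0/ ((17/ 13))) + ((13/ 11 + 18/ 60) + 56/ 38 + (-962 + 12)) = -3385530901/ 1749330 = -1935.33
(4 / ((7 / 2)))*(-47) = -53.71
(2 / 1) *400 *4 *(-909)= -2908800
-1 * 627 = -627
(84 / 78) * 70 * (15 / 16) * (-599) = -2201325 / 52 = -42333.17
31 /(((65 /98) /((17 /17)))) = 3038 /65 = 46.74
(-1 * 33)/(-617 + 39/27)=297/5540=0.05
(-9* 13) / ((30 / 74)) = -1443 / 5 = -288.60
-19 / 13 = -1.46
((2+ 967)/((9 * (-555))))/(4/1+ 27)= -0.01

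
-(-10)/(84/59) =7.02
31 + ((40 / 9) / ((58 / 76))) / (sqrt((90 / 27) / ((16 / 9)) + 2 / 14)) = 3040* sqrt(1582) / 29493 + 31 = 35.10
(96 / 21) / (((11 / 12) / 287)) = 15744 / 11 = 1431.27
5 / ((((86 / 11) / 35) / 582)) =560175 / 43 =13027.33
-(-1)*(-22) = -22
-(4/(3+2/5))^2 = -400/289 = -1.38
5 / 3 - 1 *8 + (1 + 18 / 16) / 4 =-557 / 96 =-5.80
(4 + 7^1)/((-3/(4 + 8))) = -44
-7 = -7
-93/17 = -5.47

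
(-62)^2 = 3844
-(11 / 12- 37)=433 / 12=36.08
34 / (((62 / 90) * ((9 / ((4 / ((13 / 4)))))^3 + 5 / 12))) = 18800640 / 149108729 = 0.13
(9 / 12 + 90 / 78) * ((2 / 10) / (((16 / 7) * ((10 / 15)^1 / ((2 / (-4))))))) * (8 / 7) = -297 / 2080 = -0.14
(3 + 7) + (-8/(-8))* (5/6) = 10.83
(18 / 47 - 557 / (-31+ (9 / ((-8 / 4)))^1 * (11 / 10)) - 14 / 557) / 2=149184826 / 18822701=7.93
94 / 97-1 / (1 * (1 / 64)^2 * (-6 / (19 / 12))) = 944462 / 873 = 1081.86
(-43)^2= 1849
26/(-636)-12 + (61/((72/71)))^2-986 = 719937005/274752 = 2620.32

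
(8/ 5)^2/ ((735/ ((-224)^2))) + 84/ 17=1145612/ 6375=179.70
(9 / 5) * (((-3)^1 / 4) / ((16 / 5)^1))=-27 / 64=-0.42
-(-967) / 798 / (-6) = -967 / 4788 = -0.20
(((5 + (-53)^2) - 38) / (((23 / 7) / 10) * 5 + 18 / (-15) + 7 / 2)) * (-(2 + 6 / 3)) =-194320 / 69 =-2816.23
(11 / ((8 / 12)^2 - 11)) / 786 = -33 / 24890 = -0.00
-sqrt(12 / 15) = -2 * sqrt(5) / 5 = -0.89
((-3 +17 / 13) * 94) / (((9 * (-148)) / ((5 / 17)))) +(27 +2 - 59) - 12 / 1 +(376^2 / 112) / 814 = -229013315 / 5666661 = -40.41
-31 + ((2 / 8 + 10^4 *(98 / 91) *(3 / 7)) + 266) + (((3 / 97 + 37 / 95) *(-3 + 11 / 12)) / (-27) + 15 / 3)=37693164329 / 7762716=4855.67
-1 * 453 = -453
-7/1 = -7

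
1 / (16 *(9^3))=0.00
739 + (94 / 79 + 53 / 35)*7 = 299382 / 395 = 757.93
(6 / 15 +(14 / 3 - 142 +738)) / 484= 2254 / 1815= 1.24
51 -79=-28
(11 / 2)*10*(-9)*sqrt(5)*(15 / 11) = -675*sqrt(5) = -1509.35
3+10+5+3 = 21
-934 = -934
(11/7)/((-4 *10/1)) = -11/280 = -0.04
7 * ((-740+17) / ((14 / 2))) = -723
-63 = -63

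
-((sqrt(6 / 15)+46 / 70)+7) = -268 / 35 - sqrt(10) / 5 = -8.29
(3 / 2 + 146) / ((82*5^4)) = 59 / 20500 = 0.00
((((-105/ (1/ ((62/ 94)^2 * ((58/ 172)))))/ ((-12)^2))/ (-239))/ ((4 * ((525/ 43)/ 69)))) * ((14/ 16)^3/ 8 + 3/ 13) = 0.00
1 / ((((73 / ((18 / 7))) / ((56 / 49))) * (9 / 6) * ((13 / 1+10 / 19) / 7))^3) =6068404224 / 2264967999062783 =0.00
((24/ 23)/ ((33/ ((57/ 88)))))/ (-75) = -19/ 69575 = -0.00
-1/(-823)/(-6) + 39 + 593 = 3120815/4938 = 632.00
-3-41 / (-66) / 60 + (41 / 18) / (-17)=-3.12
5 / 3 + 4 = 17 / 3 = 5.67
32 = 32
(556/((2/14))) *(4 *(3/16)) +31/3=8788/3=2929.33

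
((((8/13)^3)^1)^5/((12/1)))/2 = 0.00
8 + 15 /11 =103 /11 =9.36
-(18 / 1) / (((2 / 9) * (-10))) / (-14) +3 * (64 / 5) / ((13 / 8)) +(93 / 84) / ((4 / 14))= 19603 / 728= 26.93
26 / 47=0.55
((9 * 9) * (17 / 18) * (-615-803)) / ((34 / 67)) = -427527 / 2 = -213763.50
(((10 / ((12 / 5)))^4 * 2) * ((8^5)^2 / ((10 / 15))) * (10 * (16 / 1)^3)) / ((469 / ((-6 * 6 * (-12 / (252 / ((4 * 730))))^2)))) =-36620609152614400000000000 / 620487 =-59019140050660851879.25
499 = 499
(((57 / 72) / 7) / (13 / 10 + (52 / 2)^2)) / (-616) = -95 / 350462112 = -0.00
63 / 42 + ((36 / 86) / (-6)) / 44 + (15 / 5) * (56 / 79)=541821 / 149468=3.62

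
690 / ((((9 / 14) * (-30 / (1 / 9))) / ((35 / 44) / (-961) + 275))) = -1872118465 / 1712502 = -1093.21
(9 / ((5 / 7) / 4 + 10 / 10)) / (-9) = -0.85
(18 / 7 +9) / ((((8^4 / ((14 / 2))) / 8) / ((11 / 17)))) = 891 / 8704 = 0.10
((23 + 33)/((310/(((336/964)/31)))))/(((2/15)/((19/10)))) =33516/1158005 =0.03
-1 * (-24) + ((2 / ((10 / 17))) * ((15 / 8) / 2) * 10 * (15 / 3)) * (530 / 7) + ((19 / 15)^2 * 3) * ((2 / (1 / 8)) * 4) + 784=27684337 / 2100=13183.02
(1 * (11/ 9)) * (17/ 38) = 187/ 342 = 0.55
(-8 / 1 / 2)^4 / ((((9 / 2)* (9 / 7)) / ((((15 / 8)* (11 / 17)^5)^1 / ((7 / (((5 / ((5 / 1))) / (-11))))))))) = -4685120 / 38336139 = -0.12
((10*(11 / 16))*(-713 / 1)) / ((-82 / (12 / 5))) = 23529 / 164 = 143.47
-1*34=-34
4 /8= 1 /2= 0.50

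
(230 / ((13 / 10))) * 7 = 16100 / 13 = 1238.46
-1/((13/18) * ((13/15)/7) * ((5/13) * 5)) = -378/65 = -5.82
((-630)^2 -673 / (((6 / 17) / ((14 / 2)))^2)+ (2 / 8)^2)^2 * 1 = 362224522646809 / 20736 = 17468389402.33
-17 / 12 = -1.42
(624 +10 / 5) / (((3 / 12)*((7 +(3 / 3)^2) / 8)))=2504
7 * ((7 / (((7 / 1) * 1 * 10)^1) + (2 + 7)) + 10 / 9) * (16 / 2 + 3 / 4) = 625.43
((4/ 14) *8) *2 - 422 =-2922/ 7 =-417.43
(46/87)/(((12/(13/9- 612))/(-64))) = 4044320/2349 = 1721.72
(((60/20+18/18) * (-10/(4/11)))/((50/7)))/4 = -77/20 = -3.85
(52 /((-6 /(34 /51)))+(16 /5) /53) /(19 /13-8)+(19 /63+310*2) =881495351 /1419075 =621.18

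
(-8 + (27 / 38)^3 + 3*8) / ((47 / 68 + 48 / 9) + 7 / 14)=2.51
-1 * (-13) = 13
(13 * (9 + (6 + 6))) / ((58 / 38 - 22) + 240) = 5187 / 4171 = 1.24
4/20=1/5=0.20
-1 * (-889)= 889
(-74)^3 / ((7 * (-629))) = 10952 / 119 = 92.03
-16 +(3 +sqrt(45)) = -6.29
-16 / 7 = -2.29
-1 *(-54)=54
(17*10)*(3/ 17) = 30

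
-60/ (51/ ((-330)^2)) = -128117.65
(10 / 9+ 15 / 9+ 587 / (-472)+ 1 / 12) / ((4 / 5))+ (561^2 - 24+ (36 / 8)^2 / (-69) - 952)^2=884816037610427273 / 8988768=98435740872.43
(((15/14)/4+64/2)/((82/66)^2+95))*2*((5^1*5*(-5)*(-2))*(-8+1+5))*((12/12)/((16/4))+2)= -2213800875/2943808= -752.02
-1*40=-40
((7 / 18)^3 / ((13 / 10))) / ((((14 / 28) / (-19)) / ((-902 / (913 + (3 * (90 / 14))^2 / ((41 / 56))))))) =4217704645 / 3865014387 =1.09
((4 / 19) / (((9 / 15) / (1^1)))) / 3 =20 / 171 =0.12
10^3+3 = 1003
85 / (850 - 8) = 85 / 842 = 0.10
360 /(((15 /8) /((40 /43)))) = 7680 /43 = 178.60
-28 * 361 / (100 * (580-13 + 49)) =-361 / 2200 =-0.16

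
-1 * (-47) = 47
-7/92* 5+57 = 5209/92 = 56.62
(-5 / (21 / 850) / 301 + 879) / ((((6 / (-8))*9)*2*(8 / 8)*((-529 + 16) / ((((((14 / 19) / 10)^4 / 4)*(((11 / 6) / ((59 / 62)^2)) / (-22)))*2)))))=-261433842901 / 1519814342833835625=-0.00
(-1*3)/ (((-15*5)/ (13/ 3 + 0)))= 13/ 75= 0.17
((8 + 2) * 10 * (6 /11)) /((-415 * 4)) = -30 /913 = -0.03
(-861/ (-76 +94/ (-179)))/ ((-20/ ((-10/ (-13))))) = -51373/ 118716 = -0.43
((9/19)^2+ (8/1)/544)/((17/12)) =17607/104329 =0.17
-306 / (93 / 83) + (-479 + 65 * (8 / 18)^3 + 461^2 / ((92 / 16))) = 18823091791 / 519777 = 36213.78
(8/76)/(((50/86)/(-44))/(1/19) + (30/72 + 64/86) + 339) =1419/4582154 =0.00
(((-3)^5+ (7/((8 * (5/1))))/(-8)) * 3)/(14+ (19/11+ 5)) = -45023/1280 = -35.17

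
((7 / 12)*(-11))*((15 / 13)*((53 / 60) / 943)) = -4081 / 588432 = -0.01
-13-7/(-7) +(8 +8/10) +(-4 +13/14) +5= -89/70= -1.27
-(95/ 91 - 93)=8368/ 91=91.96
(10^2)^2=10000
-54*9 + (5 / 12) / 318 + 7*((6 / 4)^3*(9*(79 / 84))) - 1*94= -5800777 / 15264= -380.03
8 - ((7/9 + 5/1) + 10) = -70/9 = -7.78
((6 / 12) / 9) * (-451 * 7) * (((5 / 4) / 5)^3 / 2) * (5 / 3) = -15785 / 6912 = -2.28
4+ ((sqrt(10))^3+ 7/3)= 37.96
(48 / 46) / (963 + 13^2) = 0.00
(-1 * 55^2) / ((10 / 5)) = -3025 / 2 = -1512.50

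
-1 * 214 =-214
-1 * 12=-12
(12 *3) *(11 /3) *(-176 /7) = -3318.86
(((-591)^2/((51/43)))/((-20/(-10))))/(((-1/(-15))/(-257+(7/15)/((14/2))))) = -9647257647/17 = -567485743.94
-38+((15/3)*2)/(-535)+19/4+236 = 86769/428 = 202.73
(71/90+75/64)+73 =215887/2880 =74.96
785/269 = 2.92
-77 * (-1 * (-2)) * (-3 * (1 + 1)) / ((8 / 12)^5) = 56133 / 8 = 7016.62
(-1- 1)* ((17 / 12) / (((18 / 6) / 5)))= -85 / 18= -4.72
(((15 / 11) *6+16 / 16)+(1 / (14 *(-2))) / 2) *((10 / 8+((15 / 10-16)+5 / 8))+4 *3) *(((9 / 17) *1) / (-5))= 50805 / 83776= 0.61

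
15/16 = 0.94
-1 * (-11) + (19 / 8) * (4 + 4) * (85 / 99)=2704 / 99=27.31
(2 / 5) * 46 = 92 / 5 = 18.40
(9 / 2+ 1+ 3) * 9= 153 / 2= 76.50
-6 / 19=-0.32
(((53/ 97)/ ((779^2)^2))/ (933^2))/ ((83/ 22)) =1166/ 2580851075089411310859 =0.00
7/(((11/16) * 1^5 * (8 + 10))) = 56/99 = 0.57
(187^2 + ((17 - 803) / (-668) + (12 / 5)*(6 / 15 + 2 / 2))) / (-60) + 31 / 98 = -14301657019 / 24549000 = -582.58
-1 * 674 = -674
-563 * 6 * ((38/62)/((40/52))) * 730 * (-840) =51163323120/31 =1650429778.06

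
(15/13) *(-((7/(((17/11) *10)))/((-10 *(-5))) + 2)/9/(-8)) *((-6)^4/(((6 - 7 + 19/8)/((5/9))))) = 204924/12155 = 16.86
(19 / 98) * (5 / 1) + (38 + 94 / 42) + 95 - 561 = -124889 / 294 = -424.79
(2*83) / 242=83 / 121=0.69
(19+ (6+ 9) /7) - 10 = 78 /7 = 11.14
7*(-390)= -2730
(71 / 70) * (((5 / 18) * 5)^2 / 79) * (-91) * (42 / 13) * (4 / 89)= -62125 / 189837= -0.33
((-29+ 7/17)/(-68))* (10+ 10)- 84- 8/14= -154078/2023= -76.16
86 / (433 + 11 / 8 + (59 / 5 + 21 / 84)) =3440 / 17857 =0.19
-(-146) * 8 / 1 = 1168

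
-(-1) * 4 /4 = 1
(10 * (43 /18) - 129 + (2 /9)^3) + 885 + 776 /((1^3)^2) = 1134251 /729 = 1555.90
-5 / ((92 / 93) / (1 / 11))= -465 / 1012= -0.46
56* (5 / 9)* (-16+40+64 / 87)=602560 / 783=769.55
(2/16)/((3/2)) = 1/12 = 0.08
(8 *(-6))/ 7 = -48/ 7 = -6.86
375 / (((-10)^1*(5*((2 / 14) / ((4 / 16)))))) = -105 / 8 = -13.12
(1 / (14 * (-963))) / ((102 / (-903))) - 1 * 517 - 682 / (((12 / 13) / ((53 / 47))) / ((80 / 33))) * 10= -7083825255 / 341972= -20714.64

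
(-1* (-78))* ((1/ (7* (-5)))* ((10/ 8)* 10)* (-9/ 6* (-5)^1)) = -2925/ 14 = -208.93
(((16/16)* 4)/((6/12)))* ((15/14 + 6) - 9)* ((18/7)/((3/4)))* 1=-2592/49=-52.90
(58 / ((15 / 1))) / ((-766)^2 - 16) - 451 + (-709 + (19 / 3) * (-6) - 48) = -5483085271 / 4400550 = -1246.00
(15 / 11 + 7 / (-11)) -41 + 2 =-38.27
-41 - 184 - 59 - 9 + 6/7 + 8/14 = -291.57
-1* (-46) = 46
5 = 5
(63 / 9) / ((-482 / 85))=-595 / 482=-1.23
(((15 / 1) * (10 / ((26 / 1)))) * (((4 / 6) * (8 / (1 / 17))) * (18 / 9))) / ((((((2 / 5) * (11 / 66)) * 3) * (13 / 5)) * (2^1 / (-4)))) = -680000 / 169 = -4023.67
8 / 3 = 2.67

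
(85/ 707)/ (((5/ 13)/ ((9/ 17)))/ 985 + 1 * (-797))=-1959165/ 12987615452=-0.00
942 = 942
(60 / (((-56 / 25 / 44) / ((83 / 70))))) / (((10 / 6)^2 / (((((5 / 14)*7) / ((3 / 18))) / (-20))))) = 73953 / 196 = 377.31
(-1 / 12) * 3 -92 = -369 / 4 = -92.25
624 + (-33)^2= 1713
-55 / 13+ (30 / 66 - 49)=-7547 / 143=-52.78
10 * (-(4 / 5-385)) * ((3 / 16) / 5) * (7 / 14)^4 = 5763 / 640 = 9.00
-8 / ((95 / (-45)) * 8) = 9 / 19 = 0.47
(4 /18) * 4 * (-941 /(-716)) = 1882 /1611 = 1.17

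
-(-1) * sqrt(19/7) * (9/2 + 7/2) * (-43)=-566.74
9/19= 0.47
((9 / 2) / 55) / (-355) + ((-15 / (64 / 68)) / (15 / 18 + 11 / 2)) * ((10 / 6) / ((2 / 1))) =-24897111 / 11871200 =-2.10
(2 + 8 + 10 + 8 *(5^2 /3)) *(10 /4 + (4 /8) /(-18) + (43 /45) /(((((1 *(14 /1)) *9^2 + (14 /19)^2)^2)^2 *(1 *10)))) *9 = 406963935517866908406364919 /211044391798370310075000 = 1928.33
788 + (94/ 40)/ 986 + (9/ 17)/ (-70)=787.99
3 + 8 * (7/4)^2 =55/2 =27.50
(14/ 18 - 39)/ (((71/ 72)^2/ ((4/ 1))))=-792576/ 5041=-157.23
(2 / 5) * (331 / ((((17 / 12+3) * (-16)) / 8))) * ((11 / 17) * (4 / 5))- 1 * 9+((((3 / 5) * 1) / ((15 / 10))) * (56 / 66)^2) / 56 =-410963737 / 24529725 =-16.75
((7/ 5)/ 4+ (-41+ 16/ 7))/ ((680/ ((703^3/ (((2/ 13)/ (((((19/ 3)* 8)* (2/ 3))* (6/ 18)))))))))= -460912069428499/ 321300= -1434522469.43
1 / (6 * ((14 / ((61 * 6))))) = 61 / 14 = 4.36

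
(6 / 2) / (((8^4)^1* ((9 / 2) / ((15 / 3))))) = 5 / 6144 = 0.00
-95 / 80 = -19 / 16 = -1.19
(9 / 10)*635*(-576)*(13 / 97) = -4279392 / 97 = -44117.44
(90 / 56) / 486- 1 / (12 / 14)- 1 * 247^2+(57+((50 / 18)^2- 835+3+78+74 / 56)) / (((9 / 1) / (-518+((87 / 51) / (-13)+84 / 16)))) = -10088738335 / 462672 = -21805.38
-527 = -527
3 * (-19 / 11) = -57 / 11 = -5.18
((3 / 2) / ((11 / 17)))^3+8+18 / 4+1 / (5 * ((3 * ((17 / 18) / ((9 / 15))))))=113135839 / 4525400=25.00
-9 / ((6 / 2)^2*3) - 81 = -244 / 3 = -81.33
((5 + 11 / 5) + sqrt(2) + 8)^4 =76193.72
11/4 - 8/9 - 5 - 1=-149/36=-4.14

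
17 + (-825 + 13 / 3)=-2411 / 3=-803.67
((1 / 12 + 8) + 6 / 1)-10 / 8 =77 / 6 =12.83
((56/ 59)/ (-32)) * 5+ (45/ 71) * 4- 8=-94053/ 16756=-5.61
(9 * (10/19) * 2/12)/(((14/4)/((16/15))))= 32/133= 0.24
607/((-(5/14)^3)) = -1665608/125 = -13324.86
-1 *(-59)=59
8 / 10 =0.80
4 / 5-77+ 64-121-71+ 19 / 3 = -2968 / 15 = -197.87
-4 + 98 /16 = 17 /8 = 2.12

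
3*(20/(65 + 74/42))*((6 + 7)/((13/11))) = 6930/701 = 9.89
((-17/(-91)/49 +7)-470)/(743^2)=-2064500/2461586491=-0.00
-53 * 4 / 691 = -212 / 691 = -0.31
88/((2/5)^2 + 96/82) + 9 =2329/31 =75.13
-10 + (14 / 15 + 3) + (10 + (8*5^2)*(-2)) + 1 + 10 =-5776 / 15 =-385.07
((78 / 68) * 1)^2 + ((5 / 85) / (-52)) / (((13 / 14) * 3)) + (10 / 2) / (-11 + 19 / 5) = 545851 / 879138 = 0.62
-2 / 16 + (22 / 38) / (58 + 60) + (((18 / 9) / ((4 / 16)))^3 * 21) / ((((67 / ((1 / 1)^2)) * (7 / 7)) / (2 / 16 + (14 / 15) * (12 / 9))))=1979625967 / 9012840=219.65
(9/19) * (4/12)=3/19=0.16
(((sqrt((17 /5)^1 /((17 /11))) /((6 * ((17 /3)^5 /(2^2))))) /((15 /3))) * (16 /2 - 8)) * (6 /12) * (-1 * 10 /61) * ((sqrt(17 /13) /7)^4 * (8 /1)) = 0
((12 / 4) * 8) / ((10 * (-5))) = -12 / 25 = -0.48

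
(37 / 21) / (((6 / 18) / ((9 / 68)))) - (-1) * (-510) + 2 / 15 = -3635453 / 7140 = -509.17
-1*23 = -23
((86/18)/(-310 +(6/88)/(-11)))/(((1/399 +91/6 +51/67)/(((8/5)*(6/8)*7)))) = -273303184/33630677505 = -0.01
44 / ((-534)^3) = -11 / 38068326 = -0.00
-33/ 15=-11/ 5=-2.20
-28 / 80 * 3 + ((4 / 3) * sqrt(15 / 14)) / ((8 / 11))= -21 / 20 + 11 * sqrt(210) / 84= 0.85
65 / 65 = 1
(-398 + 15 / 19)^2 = 56957209 / 361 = 157776.20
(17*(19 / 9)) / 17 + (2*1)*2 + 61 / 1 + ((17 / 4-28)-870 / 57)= 28.10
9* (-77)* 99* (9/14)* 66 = -2910897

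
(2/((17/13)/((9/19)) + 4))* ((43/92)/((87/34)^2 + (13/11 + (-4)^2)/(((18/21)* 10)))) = 8885305/549574144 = 0.02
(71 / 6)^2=140.03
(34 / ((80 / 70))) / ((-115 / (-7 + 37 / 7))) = 51 / 115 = 0.44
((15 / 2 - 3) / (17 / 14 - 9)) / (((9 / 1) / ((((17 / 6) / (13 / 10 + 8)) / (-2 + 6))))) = -595 / 121644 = -0.00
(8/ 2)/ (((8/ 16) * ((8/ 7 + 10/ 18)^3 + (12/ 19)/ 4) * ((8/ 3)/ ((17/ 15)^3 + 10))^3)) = 376646875762709699/ 3003244750000000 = 125.41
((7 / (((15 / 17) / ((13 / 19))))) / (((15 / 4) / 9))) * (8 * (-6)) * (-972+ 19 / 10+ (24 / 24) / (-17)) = 1440802272 / 2375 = 606653.59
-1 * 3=-3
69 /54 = 23 /18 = 1.28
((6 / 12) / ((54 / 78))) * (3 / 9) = 13 / 54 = 0.24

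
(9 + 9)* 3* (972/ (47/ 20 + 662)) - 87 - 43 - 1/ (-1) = -221421/ 4429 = -49.99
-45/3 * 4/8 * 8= -60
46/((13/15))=690/13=53.08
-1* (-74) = 74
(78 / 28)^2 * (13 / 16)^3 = 3341637 / 802816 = 4.16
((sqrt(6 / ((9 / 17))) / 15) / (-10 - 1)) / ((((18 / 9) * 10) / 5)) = -sqrt(102) / 1980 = -0.01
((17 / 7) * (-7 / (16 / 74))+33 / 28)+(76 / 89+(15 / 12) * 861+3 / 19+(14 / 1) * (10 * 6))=174223159 / 94696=1839.82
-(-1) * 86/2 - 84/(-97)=4255/97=43.87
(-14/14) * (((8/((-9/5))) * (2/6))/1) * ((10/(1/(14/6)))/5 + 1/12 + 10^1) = 590/27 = 21.85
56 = 56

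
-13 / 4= -3.25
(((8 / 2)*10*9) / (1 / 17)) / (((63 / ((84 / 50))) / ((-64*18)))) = -940032 / 5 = -188006.40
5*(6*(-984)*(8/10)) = -23616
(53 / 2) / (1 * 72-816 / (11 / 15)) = -11 / 432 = -0.03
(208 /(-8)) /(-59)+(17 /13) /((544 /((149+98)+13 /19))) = 18583 /17936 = 1.04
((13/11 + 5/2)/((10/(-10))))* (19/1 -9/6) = -2835/44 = -64.43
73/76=0.96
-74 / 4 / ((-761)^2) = -37 / 1158242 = -0.00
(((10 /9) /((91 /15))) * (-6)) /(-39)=100 /3549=0.03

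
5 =5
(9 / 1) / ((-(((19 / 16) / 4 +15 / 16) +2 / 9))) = -5184 / 839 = -6.18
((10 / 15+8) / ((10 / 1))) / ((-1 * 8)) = -0.11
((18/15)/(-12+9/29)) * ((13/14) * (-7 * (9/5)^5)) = 22261473/1765625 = 12.61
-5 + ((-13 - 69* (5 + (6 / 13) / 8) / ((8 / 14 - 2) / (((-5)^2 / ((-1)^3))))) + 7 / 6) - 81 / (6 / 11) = -6272.50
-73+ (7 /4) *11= -215 /4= -53.75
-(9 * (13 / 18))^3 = -2197 / 8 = -274.62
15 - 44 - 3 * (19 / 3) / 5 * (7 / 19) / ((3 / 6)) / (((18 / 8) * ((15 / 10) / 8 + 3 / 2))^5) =-122871880754771 / 4236443047215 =-29.00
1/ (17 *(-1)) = -1/ 17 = -0.06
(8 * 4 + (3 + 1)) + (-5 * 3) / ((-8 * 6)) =581 / 16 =36.31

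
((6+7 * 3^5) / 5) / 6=569 / 10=56.90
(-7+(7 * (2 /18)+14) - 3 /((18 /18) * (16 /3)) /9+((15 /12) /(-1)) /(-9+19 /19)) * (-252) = -15869 /8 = -1983.62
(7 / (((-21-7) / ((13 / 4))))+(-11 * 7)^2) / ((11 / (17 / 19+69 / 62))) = 20392965 / 18848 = 1081.97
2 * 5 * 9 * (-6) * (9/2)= -2430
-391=-391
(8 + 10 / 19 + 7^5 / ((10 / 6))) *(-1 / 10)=-958809 / 950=-1009.27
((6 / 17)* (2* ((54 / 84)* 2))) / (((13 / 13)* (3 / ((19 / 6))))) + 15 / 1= 1899 / 119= 15.96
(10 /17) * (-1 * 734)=-7340 /17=-431.76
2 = 2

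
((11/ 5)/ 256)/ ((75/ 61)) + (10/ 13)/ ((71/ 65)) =4847641/ 6816000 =0.71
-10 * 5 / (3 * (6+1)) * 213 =-3550 / 7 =-507.14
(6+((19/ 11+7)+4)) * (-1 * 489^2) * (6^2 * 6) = -10639928016/ 11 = -967266183.27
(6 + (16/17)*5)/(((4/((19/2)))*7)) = 3.63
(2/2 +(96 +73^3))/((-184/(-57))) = 482163/4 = 120540.75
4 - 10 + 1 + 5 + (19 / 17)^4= 130321 / 83521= 1.56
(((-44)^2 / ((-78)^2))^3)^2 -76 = -940985526821177259980 / 12381557655576425121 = -76.00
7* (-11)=-77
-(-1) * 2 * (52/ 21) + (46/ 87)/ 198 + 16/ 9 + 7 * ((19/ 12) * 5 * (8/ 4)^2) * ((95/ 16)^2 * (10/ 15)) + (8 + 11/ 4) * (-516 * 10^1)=-387818901773/ 7717248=-50253.52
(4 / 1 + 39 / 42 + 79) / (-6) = -1175 / 84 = -13.99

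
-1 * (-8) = 8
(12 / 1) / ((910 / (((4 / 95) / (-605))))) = -24 / 26151125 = -0.00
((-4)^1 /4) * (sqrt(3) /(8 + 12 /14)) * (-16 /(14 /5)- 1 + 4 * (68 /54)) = 317 * sqrt(3) /1674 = 0.33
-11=-11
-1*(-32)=32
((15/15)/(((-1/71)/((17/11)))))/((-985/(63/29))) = 0.24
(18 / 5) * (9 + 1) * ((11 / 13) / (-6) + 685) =320514 / 13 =24654.92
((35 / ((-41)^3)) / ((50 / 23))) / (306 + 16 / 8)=-23 / 30325240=-0.00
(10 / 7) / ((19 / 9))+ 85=11395 / 133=85.68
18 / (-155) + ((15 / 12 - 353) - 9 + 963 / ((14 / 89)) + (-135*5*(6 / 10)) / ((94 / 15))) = 1161958767 / 203980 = 5696.43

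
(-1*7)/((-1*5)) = 7/5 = 1.40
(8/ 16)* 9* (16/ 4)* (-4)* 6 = -432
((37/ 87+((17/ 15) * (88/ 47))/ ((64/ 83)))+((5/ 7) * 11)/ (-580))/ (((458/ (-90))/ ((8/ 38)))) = -10866519/ 83025782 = -0.13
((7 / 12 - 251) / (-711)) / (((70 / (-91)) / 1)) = -7813 / 17064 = -0.46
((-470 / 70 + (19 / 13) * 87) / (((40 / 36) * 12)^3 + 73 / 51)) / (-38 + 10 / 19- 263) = -0.00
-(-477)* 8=3816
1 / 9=0.11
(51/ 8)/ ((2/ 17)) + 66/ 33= 899/ 16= 56.19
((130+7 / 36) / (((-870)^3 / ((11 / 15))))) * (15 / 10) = -51557 / 237061080000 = -0.00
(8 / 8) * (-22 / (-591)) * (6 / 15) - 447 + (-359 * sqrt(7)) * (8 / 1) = -2872 * sqrt(7) - 1320841 / 2955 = -8045.58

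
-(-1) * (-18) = -18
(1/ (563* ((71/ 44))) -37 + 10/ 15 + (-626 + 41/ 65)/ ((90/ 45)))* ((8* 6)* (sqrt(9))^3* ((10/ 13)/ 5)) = -2350506678192/ 33777185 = -69588.59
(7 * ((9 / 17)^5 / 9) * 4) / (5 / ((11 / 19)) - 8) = 288684 / 1419857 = 0.20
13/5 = 2.60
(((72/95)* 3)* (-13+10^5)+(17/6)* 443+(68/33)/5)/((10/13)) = 18632732963/62700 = 297172.77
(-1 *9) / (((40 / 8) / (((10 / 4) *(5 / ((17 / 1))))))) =-45 / 34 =-1.32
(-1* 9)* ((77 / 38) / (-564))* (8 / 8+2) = 693 / 7144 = 0.10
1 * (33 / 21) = 11 / 7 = 1.57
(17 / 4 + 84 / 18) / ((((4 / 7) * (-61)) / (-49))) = 36701 / 2928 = 12.53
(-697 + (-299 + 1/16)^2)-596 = 22546081/256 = 88070.63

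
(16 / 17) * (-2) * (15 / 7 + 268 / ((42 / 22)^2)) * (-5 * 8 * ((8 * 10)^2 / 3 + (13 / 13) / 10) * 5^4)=170877769520000 / 22491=7597606576.85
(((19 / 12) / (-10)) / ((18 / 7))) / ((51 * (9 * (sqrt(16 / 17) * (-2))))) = 133 * sqrt(17) / 7931520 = 0.00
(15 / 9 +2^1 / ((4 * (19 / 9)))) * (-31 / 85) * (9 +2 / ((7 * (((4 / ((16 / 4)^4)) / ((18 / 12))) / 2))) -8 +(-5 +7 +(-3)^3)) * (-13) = 449748 / 1615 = 278.48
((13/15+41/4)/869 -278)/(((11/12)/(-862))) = 12494046086/47795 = 261409.06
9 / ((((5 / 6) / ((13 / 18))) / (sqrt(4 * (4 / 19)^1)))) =7.16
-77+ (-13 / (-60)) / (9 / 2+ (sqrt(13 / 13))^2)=-76.96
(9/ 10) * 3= 27/ 10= 2.70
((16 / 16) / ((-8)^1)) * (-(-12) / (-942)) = 1 / 628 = 0.00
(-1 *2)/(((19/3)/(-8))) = 48/19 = 2.53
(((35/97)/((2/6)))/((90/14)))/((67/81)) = 1323/6499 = 0.20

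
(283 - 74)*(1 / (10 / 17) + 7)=18183 / 10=1818.30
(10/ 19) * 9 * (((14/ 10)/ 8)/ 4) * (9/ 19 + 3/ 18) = 1533/ 11552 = 0.13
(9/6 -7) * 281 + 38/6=-9235/6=-1539.17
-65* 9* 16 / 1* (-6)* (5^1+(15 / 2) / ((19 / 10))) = 9547200 / 19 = 502484.21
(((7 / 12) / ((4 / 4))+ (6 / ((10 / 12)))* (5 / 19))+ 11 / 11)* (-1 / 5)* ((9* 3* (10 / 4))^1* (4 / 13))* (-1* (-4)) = -1098 / 19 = -57.79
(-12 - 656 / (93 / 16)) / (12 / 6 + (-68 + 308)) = -5806 / 11253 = -0.52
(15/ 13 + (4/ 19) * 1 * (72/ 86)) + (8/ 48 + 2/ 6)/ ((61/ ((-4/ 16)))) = 6883355/ 5183048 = 1.33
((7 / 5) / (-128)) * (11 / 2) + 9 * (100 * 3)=3455923 / 1280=2699.94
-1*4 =-4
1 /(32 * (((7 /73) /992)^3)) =11867346377728 /343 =34598677486.09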